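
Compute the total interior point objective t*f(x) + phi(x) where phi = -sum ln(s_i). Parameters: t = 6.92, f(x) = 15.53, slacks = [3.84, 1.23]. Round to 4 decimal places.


Step 1: Compute log-barrier.
ln values: [1.3455, 0.207]
phi = -(1.3455 + 0.207) = -1.5525
Step 2: Compute augmented objective.
t*f(x) = 6.92*15.53 = 107.4676
Total = 107.4676 - 1.5525 = 105.9151


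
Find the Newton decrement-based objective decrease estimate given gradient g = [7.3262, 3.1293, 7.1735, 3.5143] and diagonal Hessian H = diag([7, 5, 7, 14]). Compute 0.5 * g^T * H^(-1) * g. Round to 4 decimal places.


Step 1: H is diagonal, so H^(-1) * g = [1.0466, 0.6259, 1.0248, 0.251].
Step 2: g^T H^(-1) g = sum_i g_i^2 / H_ii
  = (7.3262)^2/7 + (3.1293)^2/5 + (7.1735)^2/7 + (3.5143)^2/14
  = 7.6676 + 1.9585 + 7.3513 + 0.8822 = 17.8596
Step 3: Objective decrease = 0.5 * g^T H^(-1) g = 8.9298


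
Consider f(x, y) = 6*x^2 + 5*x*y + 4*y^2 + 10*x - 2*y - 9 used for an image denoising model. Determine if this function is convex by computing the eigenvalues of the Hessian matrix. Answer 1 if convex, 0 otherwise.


The Hessian of f(x,y) = 6*x^2 + 5*x*y + 4*y^2 + 10*x - 2*y - 9 is:
H = [[12, 5], [5, 8]]
Trace = 12 + 8 = 20
Determinant = 12*8 - (5)^2 = 71
Discriminant = (20)^2 - 4*71 = 116.0
Eigenvalues: lambda_1 = 4.6148, lambda_2 = 15.3852
The function is convex.

1


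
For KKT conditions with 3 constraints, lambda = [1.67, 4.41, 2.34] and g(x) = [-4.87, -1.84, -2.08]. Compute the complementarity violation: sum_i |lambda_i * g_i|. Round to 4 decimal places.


KKT complementary slackness check:
lambda_1 * g_1 = 1.67 * -4.87 = -8.1329
lambda_2 * g_2 = 4.41 * -1.84 = -8.1144
lambda_3 * g_3 = 2.34 * -2.08 = -4.8672
Total violation = 8.1329 + 8.1144 + 4.8672 = 21.1145


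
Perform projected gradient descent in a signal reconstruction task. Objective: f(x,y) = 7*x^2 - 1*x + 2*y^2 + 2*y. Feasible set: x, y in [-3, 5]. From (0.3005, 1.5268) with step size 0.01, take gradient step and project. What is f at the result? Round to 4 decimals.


Step 1: Compute gradient at (0.3005, 1.5268).
grad_x = 2*7*0.3005 - 1 = 3.207
grad_y = 2*2*1.5268 + 2 = 8.1072
Step 2: Gradient step.
x_raw = 0.3005 - 0.01*3.207 = 0.2684
y_raw = 1.5268 - 0.01*8.1072 = 1.4457
Step 3: Project onto [-3, 5].
x_proj = clip(0.2684) = 0.2684
y_proj = clip(1.4457) = 1.4457
Step 4: Evaluate f.
f(0.2684, 1.4457) = 7.3077


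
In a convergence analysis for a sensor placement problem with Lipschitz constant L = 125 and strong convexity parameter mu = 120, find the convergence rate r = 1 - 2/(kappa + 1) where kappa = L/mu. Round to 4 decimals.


Step 1: Compute the condition number.
kappa = L/mu = 125/120 = 1.0417
Step 2: Compute the convergence rate.
r = 1 - 2/(kappa + 1) = 1 - 2*mu/(L + mu) = (L - mu)/(L + mu) = 5/245 = 0.0204


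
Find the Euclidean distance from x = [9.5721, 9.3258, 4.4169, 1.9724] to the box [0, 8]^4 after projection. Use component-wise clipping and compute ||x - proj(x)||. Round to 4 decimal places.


Project each component onto [0, 8].
clip(9.5721) = 8.0, clip(9.3258) = 8.0, clip(4.4169) = 4.4169, clip(1.9724) = 1.9724
Projection = [8.0, 8.0, 4.4169, 1.9724]
Squared diffs: [2.4715, 1.7577, 0.0, 0.0]
Distance = sqrt(4.2292) = 2.0565


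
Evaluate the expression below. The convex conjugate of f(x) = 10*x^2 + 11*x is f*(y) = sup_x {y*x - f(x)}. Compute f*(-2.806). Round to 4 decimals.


f*(y) = sup_x {y*x - a*x^2 - b*x} = sup_x {(y-b)*x - a*x^2}
FOC: (y - b) - 2a*x = 0 => x* = (y - b)/(2a)
x* = (-2.806 - 11)/(2*10) = -0.6903
f*(-2.806) = (y-b)^2/(4a) = (-2.806 - 11)^2/(4*10)
= 190.6056/40 = 4.7651


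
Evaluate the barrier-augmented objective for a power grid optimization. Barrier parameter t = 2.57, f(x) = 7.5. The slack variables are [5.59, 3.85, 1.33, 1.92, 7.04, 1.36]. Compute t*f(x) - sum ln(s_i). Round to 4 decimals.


Step 1: Compute log-barrier.
ln values: [1.721, 1.3481, 0.2852, 0.6523, 1.9516, 0.3075]
phi = -(1.721 + 1.3481 + 0.2852 + 0.6523 + 1.9516 + 0.3075) = -6.2656
Step 2: Compute augmented objective.
t*f(x) = 2.57*7.5 = 19.275
Total = 19.275 - 6.2656 = 13.0094


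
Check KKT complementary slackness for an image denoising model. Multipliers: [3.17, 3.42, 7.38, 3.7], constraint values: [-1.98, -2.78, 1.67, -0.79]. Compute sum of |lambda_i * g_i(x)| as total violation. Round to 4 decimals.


KKT complementary slackness check:
lambda_1 * g_1 = 3.17 * -1.98 = -6.2766
lambda_2 * g_2 = 3.42 * -2.78 = -9.5076
lambda_3 * g_3 = 7.38 * 1.67 = 12.3246
lambda_4 * g_4 = 3.7 * -0.79 = -2.923
Total violation = 6.2766 + 9.5076 + 12.3246 + 2.923 = 31.0318


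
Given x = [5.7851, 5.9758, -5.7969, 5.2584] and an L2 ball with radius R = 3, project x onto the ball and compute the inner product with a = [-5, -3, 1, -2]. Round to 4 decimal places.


Step 1: Compute ||x|| (intermediates to 6 decimals).
||x|| = sqrt(5.7851^2 + 5.9758^2 + (-5.7969)^2 + 5.2584^2) = 11.4207
Step 2: Project.
Since ||x|| > R, scale = R/||x|| = 3/11.4207 = 0.262681, proj(x) = scale * x
proj(x) = [1.519636, 1.569729, -1.522735, 1.381282]
Step 3: Dot product.
a^T * proj(x) = -5*1.519636 - 3*1.569729 + 1*(-1.522735) - 2*1.381282 = -16.5927


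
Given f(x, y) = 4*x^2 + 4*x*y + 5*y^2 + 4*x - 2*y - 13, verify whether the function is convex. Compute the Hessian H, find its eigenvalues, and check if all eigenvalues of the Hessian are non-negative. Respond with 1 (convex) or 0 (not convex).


The Hessian of f(x,y) = 4*x^2 + 4*x*y + 5*y^2 + 4*x - 2*y - 13 is:
H = [[8, 4], [4, 10]]
Trace = 8 + 10 = 18
Determinant = 8*10 - (4)^2 = 64
Discriminant = (18)^2 - 4*64 = 68.0
Eigenvalues: lambda_1 = 4.8769, lambda_2 = 13.1231
The function is convex.

1


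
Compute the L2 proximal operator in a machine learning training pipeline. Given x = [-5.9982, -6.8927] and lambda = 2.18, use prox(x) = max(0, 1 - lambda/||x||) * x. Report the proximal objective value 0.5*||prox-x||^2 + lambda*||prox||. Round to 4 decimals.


Step 1: Compute ||x||.
||x|| = 9.1372
Step 2: Compute scaling factor.
scale = max(0, 1 - 2.18/9.1372) = 0.7614
Step 3: prox(x) = [-4.5671, -5.2482]
||prox(x)|| = 6.9572
Step 4: Proximal objective.
0.5*||prox-x||^2 = 2.3762
lambda*||prox|| = 15.1667
Total = 17.5428


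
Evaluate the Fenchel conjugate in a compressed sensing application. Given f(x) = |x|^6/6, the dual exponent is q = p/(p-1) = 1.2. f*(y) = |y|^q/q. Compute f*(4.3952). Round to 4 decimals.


The conjugate exponent q satisfies 1/p + 1/q = 1.
p = 6, so q = 6/(6 - 1) = 1.2
|y|^q = 4.3952^1.2 = 5.9098
f*(4.3952) = 5.9098 / 1.2 = 4.9249


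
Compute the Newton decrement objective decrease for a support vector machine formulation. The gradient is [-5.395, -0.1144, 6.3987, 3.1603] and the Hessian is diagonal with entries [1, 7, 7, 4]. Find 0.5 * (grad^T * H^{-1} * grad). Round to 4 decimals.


Step 1: H is diagonal, so H^(-1) * g = [-5.395, -0.0163, 0.9141, 0.7901].
Step 2: g^T H^(-1) g = sum_i g_i^2 / H_ii
  = (-5.395)^2/1 + (-0.1144)^2/7 + (6.3987)^2/7 + (3.1603)^2/4
  = 29.106 + 0.0019 + 5.8491 + 2.4969 = 37.4538
Step 3: Objective decrease = 0.5 * g^T H^(-1) g = 18.7269


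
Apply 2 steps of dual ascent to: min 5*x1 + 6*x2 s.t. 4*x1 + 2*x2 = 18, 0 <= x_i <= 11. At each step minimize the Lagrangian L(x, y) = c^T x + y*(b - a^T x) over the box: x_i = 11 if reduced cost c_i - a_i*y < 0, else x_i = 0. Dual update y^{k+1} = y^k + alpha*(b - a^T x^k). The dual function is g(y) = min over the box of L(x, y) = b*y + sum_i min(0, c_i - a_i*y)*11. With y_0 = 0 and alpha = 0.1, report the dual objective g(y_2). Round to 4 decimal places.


Dual ascent for LP: min 5*x1 + 6*x2, 4*x1 + 2*x2 = 18, 0 <= x_i <= 11
Step 1: y^k = 0.0, reduced costs: (5.0, 6.0)
  x^k = (0.0, 0.0), subgradient = b - a^T x = 18.0
  y^{k+1} = 0.0 + 0.1*18.0 = 1.8
Step 2: y^k = 1.8, reduced costs: (-2.2, 2.4)
  x^k = (11.0, 0.0), subgradient = b - a^T x = -26.0
  y^{k+1} = 1.8 + 0.1*-26.0 = -0.8
Dual objective at y_2 = -0.8: reduced costs (8.2, 7.6), box minimizer x = (0.0, 0.0)
g(y_2) = b*y + (c1 - a1*y)*x1 + (c2 - a2*y)*x2 = 18*(-0.8) + 8.2*0.0 + 7.6*0.0 = -14.4 + 0.0 + 0.0 = -14.4


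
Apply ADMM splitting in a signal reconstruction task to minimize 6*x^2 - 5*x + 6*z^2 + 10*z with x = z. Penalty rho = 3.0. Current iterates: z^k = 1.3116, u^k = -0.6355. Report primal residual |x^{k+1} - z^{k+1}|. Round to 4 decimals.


ADMM iteration with rho = 3.0, z^k = 1.3116, u^k = -0.6355
Step 1: x-update.
Minimize 6*x^2 - 5*x + (3.0/2)*(x - 1.3116 - 0.6355)^2
FOC: (2*6 + 3.0)*x = 5 + 3.0*(1.3116 + 0.6355)
x^{k+1} = 0.7228
Step 2: z-update.
Minimize 6*z^2 + 10*z + (3.0/2)*(0.7228 - z - 0.6355)^2
FOC: (2*6 + 3.0)*z = -10 + 3.0*(0.7228 - 0.6355)
z^{k+1} = -0.6492
Step 3: u-update.
u^{k+1} = -0.6355 + 0.7228 + 0.6492 = 0.7365
Step 4: Primal residual = |0.7228 + 0.6492| = 1.372


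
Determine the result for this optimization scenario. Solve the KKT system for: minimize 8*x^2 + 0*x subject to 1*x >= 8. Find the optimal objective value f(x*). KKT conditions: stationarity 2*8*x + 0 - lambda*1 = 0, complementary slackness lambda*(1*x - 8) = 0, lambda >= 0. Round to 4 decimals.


Step 1: Try lambda = 0 (constraint inactive).
x_unc = 0/(2*8) = 0.0
Check: 1*0.0 = 0.0 < 8 -- violated!
Step 2: Constraint must be active: 1*x = 8
x* = 8/1 = 8.0
lambda = (2*8*8.0 + 0)/1 = 128.0
Step 3: Compute optimal value.
f(x*) = 8*8.0^2 + 0*8.0 = 512.0


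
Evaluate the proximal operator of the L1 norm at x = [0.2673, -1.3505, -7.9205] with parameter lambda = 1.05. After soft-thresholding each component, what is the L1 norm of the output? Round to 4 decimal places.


Soft-thresholding with lambda = 1.05:
prox(0.2673) = sign(0.2673)*max(|0.2673| - 1.05, 0) = 0.0
prox(-1.3505) = sign(-1.3505)*max(|-1.3505| - 1.05, 0) = -0.3005
prox(-7.9205) = sign(-7.9205)*max(|-7.9205| - 1.05, 0) = -6.8705
prox(x) = [0.0, -0.3005, -6.8705]
||prox(x)||_1 = 0.0 + 0.3005 + 6.8705 = 7.171


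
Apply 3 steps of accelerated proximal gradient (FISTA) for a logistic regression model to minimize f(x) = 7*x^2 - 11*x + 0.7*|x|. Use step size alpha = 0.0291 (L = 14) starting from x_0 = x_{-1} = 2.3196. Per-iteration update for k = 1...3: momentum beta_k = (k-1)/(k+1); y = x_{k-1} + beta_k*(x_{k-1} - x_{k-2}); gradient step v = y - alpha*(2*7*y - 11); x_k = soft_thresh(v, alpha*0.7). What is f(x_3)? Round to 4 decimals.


FISTA on f(x) = 7*x^2 - 11*x + 0.7*|x|
L = 14, alpha = 0.0291
Iteration 1: beta = 0.0, y = 2.3196 + 0.0*(2.3196 - 2.3196) = 2.3196
  grad(y) = 21.4744, v = y - alpha*grad = 1.6947
  prox(v) = soft_thresh(1.6947, 0.0204) = 1.6743
Iteration 2: beta = 0.3333, y = 1.6743 + 0.3333*(1.6743 - 2.3196) = 1.4592
  grad(y) = 9.4293, v = y - alpha*grad = 1.1848
  prox(v) = soft_thresh(1.1848, 0.0204) = 1.1645
Iteration 3: beta = 0.5, y = 1.1645 + 0.5*(1.1645 - 1.6743) = 0.9095
  grad(y) = 1.7336, v = y - alpha*grad = 0.8591
  prox(v) = soft_thresh(0.8591, 0.0204) = 0.8387
f(x_3) = 7*0.8387^2 - 11*0.8387 + 0.7*|0.8387| = -3.7146


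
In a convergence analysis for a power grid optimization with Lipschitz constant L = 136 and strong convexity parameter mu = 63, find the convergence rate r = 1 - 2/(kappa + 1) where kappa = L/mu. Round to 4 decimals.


Step 1: Compute the condition number.
kappa = L/mu = 136/63 = 2.1587
Step 2: Compute the convergence rate.
r = 1 - 2/(kappa + 1) = 1 - 2*mu/(L + mu) = (L - mu)/(L + mu) = 73/199 = 0.3668


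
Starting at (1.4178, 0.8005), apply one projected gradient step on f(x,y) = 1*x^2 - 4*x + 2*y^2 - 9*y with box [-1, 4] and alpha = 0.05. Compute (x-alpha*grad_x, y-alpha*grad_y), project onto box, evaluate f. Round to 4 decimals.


Step 1: Compute gradient at (1.4178, 0.8005).
grad_x = 2*1*1.4178 - 4 = -1.1644
grad_y = 2*2*0.8005 - 9 = -5.798
Step 2: Gradient step.
x_raw = 1.4178 - 0.05*-1.1644 = 1.476
y_raw = 0.8005 - 0.05*-5.798 = 1.0904
Step 3: Project onto [-1, 4].
x_proj = clip(1.476) = 1.476
y_proj = clip(1.0904) = 1.0904
Step 4: Evaluate f.
f(1.476, 1.0904) = -11.1611


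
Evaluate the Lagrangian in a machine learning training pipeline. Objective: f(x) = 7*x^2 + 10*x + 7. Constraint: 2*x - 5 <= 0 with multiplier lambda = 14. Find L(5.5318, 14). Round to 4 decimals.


Step 1: Evaluate f(x).
f(5.5318) = 7*5.5318^2 + 10*5.5318 + 7 = 276.5237
Step 2: Evaluate g(x).
g(5.5318) = 2*5.5318 - 5 = 6.0636
Step 3: Compute Lagrangian.
L = 276.5237 + 14*6.0636 = 361.4141


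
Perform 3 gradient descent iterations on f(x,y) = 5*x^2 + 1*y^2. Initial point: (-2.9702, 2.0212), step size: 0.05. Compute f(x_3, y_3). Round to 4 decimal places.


Gradient descent on f(x,y) = 5*x^2 + 1*y^2.
Starting point: (-2.9702, 2.0212), alpha = 0.05
Step 1: grad_x = 2*5*-2.9702 = -29.702, grad_y = 2*1*2.0212 = 4.0424
  x_1 = -2.9702 - 0.05*-29.702 = -1.4851
  y_1 = 2.0212 - 0.05*4.0424 = 1.8191
Step 2: grad_x = 2*5*-1.4851 = -14.851, grad_y = 2*1*1.8191 = 3.6382
  x_2 = -1.4851 - 0.05*-14.851 = -0.7426
  y_2 = 1.8191 - 0.05*3.6382 = 1.6372
Step 3: grad_x = 2*5*-0.7426 = -7.4255, grad_y = 2*1*1.6372 = 3.2743
  x_3 = -0.7426 - 0.05*-7.4255 = -0.3713
  y_3 = 1.6372 - 0.05*3.2743 = 1.4735
f(-0.3713, 1.4735) = 5*(-0.3713)^2 + 1*1.4735^2 = 2.8603


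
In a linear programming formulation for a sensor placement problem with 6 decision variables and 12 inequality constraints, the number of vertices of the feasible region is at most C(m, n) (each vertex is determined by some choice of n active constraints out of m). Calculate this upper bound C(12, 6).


Each vertex corresponds to some choice of n active constraints out of m, so the number of vertices is at most C(m, n) = m! / (n!(m-n)!).
m = 12, n = 6
Numerator: 12 * 11 * 10 * 9 * 8 * 7
Denominator: 6! = 720
C(12, 6) = 924


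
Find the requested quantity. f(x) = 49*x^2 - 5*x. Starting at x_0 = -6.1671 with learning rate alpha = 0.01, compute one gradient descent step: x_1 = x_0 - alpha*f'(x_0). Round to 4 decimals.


We compute the gradient at x_0 and apply the update.
f'(x) = 98*x - 5
f'(-6.1671) = 98*-6.1671 - 5 = -609.3758
x_1 = -6.1671 - 0.01*-609.3758 = -0.0733


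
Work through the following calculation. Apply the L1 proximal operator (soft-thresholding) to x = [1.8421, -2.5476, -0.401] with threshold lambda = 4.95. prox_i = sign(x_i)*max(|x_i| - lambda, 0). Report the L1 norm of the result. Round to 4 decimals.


Soft-thresholding with lambda = 4.95:
prox(1.8421) = sign(1.8421)*max(|1.8421| - 4.95, 0) = 0.0
prox(-2.5476) = sign(-2.5476)*max(|-2.5476| - 4.95, 0) = 0.0
prox(-0.401) = sign(-0.401)*max(|-0.401| - 4.95, 0) = 0.0
prox(x) = [0.0, 0.0, 0.0]
||prox(x)||_1 = 0.0 + 0.0 + 0.0 = 0.0


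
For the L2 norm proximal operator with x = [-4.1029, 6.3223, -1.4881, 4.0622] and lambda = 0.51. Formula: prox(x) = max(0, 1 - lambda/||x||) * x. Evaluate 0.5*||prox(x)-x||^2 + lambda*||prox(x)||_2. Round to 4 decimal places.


Step 1: Compute ||x||.
||x|| = 8.6903
Step 2: Compute scaling factor.
scale = max(0, 1 - 0.51/8.6903) = 0.9413
Step 3: prox(x) = [-3.8621, 5.9513, -1.4008, 3.8238]
||prox(x)|| = 8.1803
Step 4: Proximal objective.
0.5*||prox-x||^2 = 0.1301
lambda*||prox|| = 4.172
Total = 4.302


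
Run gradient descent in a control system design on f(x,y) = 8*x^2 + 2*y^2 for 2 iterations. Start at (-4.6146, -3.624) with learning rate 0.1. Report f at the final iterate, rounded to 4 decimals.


Gradient descent on f(x,y) = 8*x^2 + 2*y^2.
Starting point: (-4.6146, -3.624), alpha = 0.1
Step 1: grad_x = 2*8*-4.6146 = -73.8336, grad_y = 2*2*-3.624 = -14.496
  x_1 = -4.6146 - 0.1*-73.8336 = 2.7688
  y_1 = -3.624 - 0.1*-14.496 = -2.1744
Step 2: grad_x = 2*8*2.7688 = 44.3002, grad_y = 2*2*-2.1744 = -8.6976
  x_2 = 2.7688 - 0.1*44.3002 = -1.6613
  y_2 = -2.1744 - 0.1*-8.6976 = -1.3046
f(-1.6613, -1.3046) = 8*(-1.6613)^2 + 2*(-1.3046)^2 = 25.4823


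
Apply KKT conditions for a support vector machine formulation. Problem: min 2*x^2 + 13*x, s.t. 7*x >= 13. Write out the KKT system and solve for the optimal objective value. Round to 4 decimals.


Step 1: Try lambda = 0 (constraint inactive).
x_unc = -13/(2*2) = -3.25
Check: 7*-3.25 = -22.75 < 13 -- violated!
Step 2: Constraint must be active: 7*x = 13
x* = 13/7 = 1.8571 (rounded; the exact value 13/7 is used below)
lambda = (2*2*(13/7) + 13)/7 = 2.9184
Step 3: Compute optimal value.
f(x*) = 2*(13/7)^2 + 13*(13/7) = 31.0408


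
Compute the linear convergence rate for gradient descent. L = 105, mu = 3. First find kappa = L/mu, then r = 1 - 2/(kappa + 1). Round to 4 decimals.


Step 1: Compute the condition number.
kappa = L/mu = 105/3 = 35.0
Step 2: Compute the convergence rate.
r = 1 - 2/(kappa + 1) = 1 - 2*mu/(L + mu) = (L - mu)/(L + mu) = 102/108 = 0.9444


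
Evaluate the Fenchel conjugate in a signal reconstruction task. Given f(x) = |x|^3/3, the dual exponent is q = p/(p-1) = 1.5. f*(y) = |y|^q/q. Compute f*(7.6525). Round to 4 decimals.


The conjugate exponent q satisfies 1/p + 1/q = 1.
p = 3, so q = 3/(3 - 1) = 1.5
|y|^q = 7.6525^1.5 = 21.1692
f*(7.6525) = 21.1692 / 1.5 = 14.1128


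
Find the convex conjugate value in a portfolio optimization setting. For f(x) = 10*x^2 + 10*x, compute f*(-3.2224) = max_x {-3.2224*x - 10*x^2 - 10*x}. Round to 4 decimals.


f*(y) = sup_x {y*x - a*x^2 - b*x} = sup_x {(y-b)*x - a*x^2}
FOC: (y - b) - 2a*x = 0 => x* = (y - b)/(2a)
x* = (-3.2224 - 10)/(2*10) = -0.6611
f*(-3.2224) = (y-b)^2/(4a) = (-3.2224 - 10)^2/(4*10)
= 174.8319/40 = 4.3708


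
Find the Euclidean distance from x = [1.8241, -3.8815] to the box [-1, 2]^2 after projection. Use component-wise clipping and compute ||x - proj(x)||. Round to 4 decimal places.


Project each component onto [-1, 2].
clip(1.8241) = 1.8241, clip(-3.8815) = -1.0
Projection = [1.8241, -1.0]
Squared diffs: [0.0, 8.303]
Distance = sqrt(8.303) = 2.8815


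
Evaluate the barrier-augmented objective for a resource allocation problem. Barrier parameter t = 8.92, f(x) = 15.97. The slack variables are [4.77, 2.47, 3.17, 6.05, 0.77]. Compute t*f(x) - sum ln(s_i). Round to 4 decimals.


Step 1: Compute log-barrier.
ln values: [1.5623, 0.9042, 1.1537, 1.8001, -0.2614]
phi = -(1.5623 + 0.9042 + 1.1537 + 1.8001 - 0.2614) = -5.159
Step 2: Compute augmented objective.
t*f(x) = 8.92*15.97 = 142.4524
Total = 142.4524 - 5.159 = 137.2934


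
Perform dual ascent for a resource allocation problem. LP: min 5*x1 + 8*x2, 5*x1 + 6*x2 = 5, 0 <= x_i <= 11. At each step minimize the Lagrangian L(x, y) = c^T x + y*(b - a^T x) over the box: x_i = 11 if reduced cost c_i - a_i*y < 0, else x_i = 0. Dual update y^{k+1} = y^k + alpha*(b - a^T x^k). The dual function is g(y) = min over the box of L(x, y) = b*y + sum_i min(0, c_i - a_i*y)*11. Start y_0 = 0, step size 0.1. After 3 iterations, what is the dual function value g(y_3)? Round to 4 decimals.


Dual ascent for LP: min 5*x1 + 8*x2, 5*x1 + 6*x2 = 5, 0 <= x_i <= 11
Step 1: y^k = 0.0, reduced costs: (5.0, 8.0)
  x^k = (0.0, 0.0), subgradient = b - a^T x = 5.0
  y^{k+1} = 0.0 + 0.1*5.0 = 0.5
Step 2: y^k = 0.5, reduced costs: (2.5, 5.0)
  x^k = (0.0, 0.0), subgradient = b - a^T x = 5.0
  y^{k+1} = 0.5 + 0.1*5.0 = 1.0
Step 3: y^k = 1.0, reduced costs: (0.0, 2.0)
  x^k = (0.0, 0.0), subgradient = b - a^T x = 5.0
  y^{k+1} = 1.0 + 0.1*5.0 = 1.5
Dual objective at y_3 = 1.5: reduced costs (-2.5, -1.0), box minimizer x = (11.0, 11.0)
g(y_3) = b*y + (c1 - a1*y)*x1 + (c2 - a2*y)*x2 = 5*1.5 + (-2.5)*11.0 + (-1.0)*11.0 = 7.5 - 27.5 - 11.0 = -31.0


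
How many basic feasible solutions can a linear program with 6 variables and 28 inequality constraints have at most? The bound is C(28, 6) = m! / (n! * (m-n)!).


Each vertex corresponds to some choice of n active constraints out of m, so the number of vertices is at most C(m, n) = m! / (n!(m-n)!).
m = 28, n = 6
Numerator: 28 * 27 * 26 * 25 * 24 * 23
Denominator: 6! = 720
C(28, 6) = 376740


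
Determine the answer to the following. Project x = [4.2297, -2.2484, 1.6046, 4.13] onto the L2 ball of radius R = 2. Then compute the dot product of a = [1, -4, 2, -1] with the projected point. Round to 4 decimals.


Step 1: Compute ||x|| (intermediates to 6 decimals).
||x|| = sqrt(4.2297^2 + (-2.2484)^2 + 1.6046^2 + 4.13^2) = 6.525129
Step 2: Project.
Since ||x|| > R, scale = R/||x|| = 2/6.525129 = 0.306507, proj(x) = scale * x
proj(x) = [1.296433, -0.68915, 0.491821, 1.265874]
Step 3: Dot product.
a^T * proj(x) = 1*1.296433 - 4*(-0.68915) + 2*0.491821 - 1*1.265874 = 3.7708


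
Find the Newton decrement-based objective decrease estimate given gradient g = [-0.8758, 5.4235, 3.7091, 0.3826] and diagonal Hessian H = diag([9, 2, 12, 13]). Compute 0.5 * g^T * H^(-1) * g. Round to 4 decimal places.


Step 1: H is diagonal, so H^(-1) * g = [-0.0973, 2.7118, 0.3091, 0.0294].
Step 2: g^T H^(-1) g = sum_i g_i^2 / H_ii
  = (-0.8758)^2/9 + (5.4235)^2/2 + (3.7091)^2/12 + (0.3826)^2/13
  = 0.0852 + 14.7072 + 1.1465 + 0.0113 = 15.9501
Step 3: Objective decrease = 0.5 * g^T H^(-1) g = 7.9751


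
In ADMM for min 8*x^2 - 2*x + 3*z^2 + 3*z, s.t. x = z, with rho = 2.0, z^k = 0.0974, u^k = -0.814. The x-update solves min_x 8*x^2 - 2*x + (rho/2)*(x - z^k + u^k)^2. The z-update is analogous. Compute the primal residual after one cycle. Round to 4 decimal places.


ADMM iteration with rho = 2.0, z^k = 0.0974, u^k = -0.814
Step 1: x-update.
Minimize 8*x^2 - 2*x + (2.0/2)*(x - 0.0974 - 0.814)^2
FOC: (2*8 + 2.0)*x = 2 + 2.0*(0.0974 + 0.814)
x^{k+1} = 0.2124
Step 2: z-update.
Minimize 3*z^2 + 3*z + (2.0/2)*(0.2124 - z - 0.814)^2
FOC: (2*3 + 2.0)*z = -3 + 2.0*(0.2124 - 0.814)
z^{k+1} = -0.5254
Step 3: u-update.
u^{k+1} = -0.814 + 0.2124 + 0.5254 = -0.0762
Step 4: Primal residual = |0.2124 + 0.5254| = 0.7378


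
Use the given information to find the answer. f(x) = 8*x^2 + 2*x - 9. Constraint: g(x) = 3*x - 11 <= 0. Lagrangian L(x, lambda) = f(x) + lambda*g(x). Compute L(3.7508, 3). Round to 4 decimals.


Step 1: Evaluate f(x).
f(3.7508) = 8*3.7508^2 + 2*3.7508 - 9 = 111.0496
Step 2: Evaluate g(x).
g(3.7508) = 3*3.7508 - 11 = 0.2524
Step 3: Compute Lagrangian.
L = 111.0496 + 3*0.2524 = 111.8068


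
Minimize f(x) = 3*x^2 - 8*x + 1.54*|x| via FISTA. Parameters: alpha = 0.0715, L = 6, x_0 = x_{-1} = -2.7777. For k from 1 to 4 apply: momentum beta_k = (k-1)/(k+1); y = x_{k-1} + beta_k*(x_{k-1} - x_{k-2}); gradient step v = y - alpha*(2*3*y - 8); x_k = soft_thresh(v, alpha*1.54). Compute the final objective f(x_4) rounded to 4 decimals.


FISTA on f(x) = 3*x^2 - 8*x + 1.54*|x|
L = 6, alpha = 0.0715
Iteration 1: beta = 0.0, y = -2.7777 + 0.0*(-2.7777 + 2.7777) = -2.7777
  grad(y) = -24.6662, v = y - alpha*grad = -1.0141
  prox(v) = soft_thresh(-1.0141, 0.1101) = -0.904
Iteration 2: beta = 0.3333, y = -0.904 + 0.3333*(-0.904 + 2.7777) = -0.2794
  grad(y) = -9.6763, v = y - alpha*grad = 0.4125
  prox(v) = soft_thresh(0.4125, 0.1101) = 0.3024
Iteration 3: beta = 0.5, y = 0.3024 + 0.5*(0.3024 + 0.904) = 0.9055
  grad(y) = -2.5668, v = y - alpha*grad = 1.0891
  prox(v) = soft_thresh(1.0891, 0.1101) = 0.9789
Iteration 4: beta = 0.6, y = 0.9789 + 0.6*(0.9789 - 0.3024) = 1.3849
  grad(y) = 0.3094, v = y - alpha*grad = 1.3628
  prox(v) = soft_thresh(1.3628, 0.1101) = 1.2527
f(x_4) = 3*1.2527^2 - 8*1.2527 + 1.54*|1.2527| = -3.3847


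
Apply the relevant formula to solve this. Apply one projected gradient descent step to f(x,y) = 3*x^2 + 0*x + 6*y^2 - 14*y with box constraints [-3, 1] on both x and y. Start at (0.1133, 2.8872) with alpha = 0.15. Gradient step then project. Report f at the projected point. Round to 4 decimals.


Step 1: Compute gradient at (0.1133, 2.8872).
grad_x = 2*3*0.1133 + 0 = 0.6798
grad_y = 2*6*2.8872 - 14 = 20.6464
Step 2: Gradient step.
x_raw = 0.1133 - 0.15*0.6798 = 0.0113
y_raw = 2.8872 - 0.15*20.6464 = -0.2098
Step 3: Project onto [-3, 1].
x_proj = clip(0.0113) = 0.0113
y_proj = clip(-0.2098) = -0.2098
Step 4: Evaluate f.
f(0.0113, -0.2098) = 3.201


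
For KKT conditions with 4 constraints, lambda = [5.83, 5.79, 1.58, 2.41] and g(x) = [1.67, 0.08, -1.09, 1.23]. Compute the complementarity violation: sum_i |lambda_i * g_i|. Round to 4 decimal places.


KKT complementary slackness check:
lambda_1 * g_1 = 5.83 * 1.67 = 9.7361
lambda_2 * g_2 = 5.79 * 0.08 = 0.4632
lambda_3 * g_3 = 1.58 * -1.09 = -1.7222
lambda_4 * g_4 = 2.41 * 1.23 = 2.9643
Total violation = 9.7361 + 0.4632 + 1.7222 + 2.9643 = 14.8858


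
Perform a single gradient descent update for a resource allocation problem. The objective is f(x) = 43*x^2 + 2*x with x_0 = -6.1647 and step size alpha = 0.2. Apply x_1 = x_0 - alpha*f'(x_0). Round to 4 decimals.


We compute the gradient at x_0 and apply the update.
f'(x) = 86*x + 2
f'(-6.1647) = 86*-6.1647 + 2 = -528.1642
x_1 = -6.1647 - 0.2*-528.1642 = 99.4681


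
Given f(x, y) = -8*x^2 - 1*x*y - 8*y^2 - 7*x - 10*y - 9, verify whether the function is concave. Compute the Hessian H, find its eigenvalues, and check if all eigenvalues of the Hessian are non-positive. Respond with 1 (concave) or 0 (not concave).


The Hessian of f(x,y) = -8*x^2 - 1*x*y - 8*y^2 - 7*x - 10*y - 9 is:
H = [[-16, -1], [-1, -16]]
Trace = -16 - 16 = -32
Determinant = -16*-16 - (-1)^2 = 255
Discriminant = (-32)^2 - 4*255 = 4.0
Eigenvalues: lambda_1 = -17.0, lambda_2 = -15.0
The function is concave.

1


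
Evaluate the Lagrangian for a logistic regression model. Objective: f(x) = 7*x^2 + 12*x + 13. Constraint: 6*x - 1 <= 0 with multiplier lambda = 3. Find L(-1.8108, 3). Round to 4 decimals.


Step 1: Evaluate f(x).
f(-1.8108) = 7*(-1.8108)^2 + 12*(-1.8108) + 13 = 14.2234
Step 2: Evaluate g(x).
g(-1.8108) = 6*-1.8108 - 1 = -11.8648
Step 3: Compute Lagrangian.
L = 14.2234 + 3*-11.8648 = -21.371


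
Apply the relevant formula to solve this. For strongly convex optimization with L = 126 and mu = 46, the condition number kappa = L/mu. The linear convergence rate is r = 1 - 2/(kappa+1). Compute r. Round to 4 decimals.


Step 1: Compute the condition number.
kappa = L/mu = 126/46 = 2.7391
Step 2: Compute the convergence rate.
r = 1 - 2/(kappa + 1) = 1 - 2*mu/(L + mu) = (L - mu)/(L + mu) = 80/172 = 0.4651


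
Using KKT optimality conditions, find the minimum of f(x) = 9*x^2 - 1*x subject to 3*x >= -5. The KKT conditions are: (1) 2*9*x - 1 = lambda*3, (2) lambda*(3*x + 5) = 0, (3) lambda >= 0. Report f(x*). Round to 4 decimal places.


Step 1: Try lambda = 0 (constraint inactive).
Stationarity: 2*9*x - 1 = 0
x* = 1/(2*9) = 1/18 = 0.0556 (rounded; the exact value 1/18 is used below)
Check constraint: 3*0.0556 = 0.1668 >= -5 -- satisfied.
Step 2: Compute optimal value.
f(x*) = 9*(1/18)^2 - 1*(1/18) = -0.0278


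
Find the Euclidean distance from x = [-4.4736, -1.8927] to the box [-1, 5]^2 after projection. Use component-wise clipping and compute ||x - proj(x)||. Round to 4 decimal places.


Project each component onto [-1, 5].
clip(-4.4736) = -1.0, clip(-1.8927) = -1.0
Projection = [-1.0, -1.0]
Squared diffs: [12.0659, 0.7969]
Distance = sqrt(12.8628) = 3.5865


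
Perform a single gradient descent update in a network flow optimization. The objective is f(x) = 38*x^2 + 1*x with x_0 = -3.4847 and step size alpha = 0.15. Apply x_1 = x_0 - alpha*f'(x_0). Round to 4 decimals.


We compute the gradient at x_0 and apply the update.
f'(x) = 76*x + 1
f'(-3.4847) = 76*-3.4847 + 1 = -263.8372
x_1 = -3.4847 - 0.15*-263.8372 = 36.0909


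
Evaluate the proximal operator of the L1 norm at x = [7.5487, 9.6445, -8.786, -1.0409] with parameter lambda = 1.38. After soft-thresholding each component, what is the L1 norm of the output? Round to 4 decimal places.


Soft-thresholding with lambda = 1.38:
prox(7.5487) = sign(7.5487)*max(|7.5487| - 1.38, 0) = 6.1687
prox(9.6445) = sign(9.6445)*max(|9.6445| - 1.38, 0) = 8.2645
prox(-8.786) = sign(-8.786)*max(|-8.786| - 1.38, 0) = -7.406
prox(-1.0409) = sign(-1.0409)*max(|-1.0409| - 1.38, 0) = 0.0
prox(x) = [6.1687, 8.2645, -7.406, 0.0]
||prox(x)||_1 = 6.1687 + 8.2645 + 7.406 + 0.0 = 21.8392


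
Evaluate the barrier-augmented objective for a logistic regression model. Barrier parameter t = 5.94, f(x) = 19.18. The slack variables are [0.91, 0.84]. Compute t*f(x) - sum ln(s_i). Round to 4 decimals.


Step 1: Compute log-barrier.
ln values: [-0.0943, -0.1744]
phi = -(-0.0943 - 0.1744) = 0.2687
Step 2: Compute augmented objective.
t*f(x) = 5.94*19.18 = 113.9292
Total = 113.9292 + 0.2687 = 114.1979


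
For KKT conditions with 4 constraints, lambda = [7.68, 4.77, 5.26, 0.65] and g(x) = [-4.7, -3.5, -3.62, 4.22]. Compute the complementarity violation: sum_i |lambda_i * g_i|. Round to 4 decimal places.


KKT complementary slackness check:
lambda_1 * g_1 = 7.68 * -4.7 = -36.096
lambda_2 * g_2 = 4.77 * -3.5 = -16.695
lambda_3 * g_3 = 5.26 * -3.62 = -19.0412
lambda_4 * g_4 = 0.65 * 4.22 = 2.743
Total violation = 36.096 + 16.695 + 19.0412 + 2.743 = 74.5752


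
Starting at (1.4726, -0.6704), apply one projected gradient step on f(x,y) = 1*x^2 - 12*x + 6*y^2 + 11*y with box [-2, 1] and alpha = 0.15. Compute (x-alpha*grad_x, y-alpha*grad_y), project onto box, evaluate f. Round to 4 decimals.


Step 1: Compute gradient at (1.4726, -0.6704).
grad_x = 2*1*1.4726 - 12 = -9.0548
grad_y = 2*6*-0.6704 + 11 = 2.9552
Step 2: Gradient step.
x_raw = 1.4726 - 0.15*-9.0548 = 2.8308
y_raw = -0.6704 - 0.15*2.9552 = -1.1137
Step 3: Project onto [-2, 1].
x_proj = clip(2.8308) = 1.0
y_proj = clip(-1.1137) = -1.1137
Step 4: Evaluate f.
f(1.0, -1.1137) = -15.8088


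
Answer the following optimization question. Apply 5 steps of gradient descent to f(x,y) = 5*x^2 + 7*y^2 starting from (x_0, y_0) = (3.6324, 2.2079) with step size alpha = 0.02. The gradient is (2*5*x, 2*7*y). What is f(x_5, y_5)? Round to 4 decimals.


Gradient descent on f(x,y) = 5*x^2 + 7*y^2.
Starting point: (3.6324, 2.2079), alpha = 0.02
Step 1: grad_x = 2*5*3.6324 = 36.324, grad_y = 2*7*2.2079 = 30.9106
  x_1 = 3.6324 - 0.02*36.324 = 2.9059
  y_1 = 2.2079 - 0.02*30.9106 = 1.5897
Step 2: grad_x = 2*5*2.9059 = 29.0592, grad_y = 2*7*1.5897 = 22.2556
  x_2 = 2.9059 - 0.02*29.0592 = 2.3247
  y_2 = 1.5897 - 0.02*22.2556 = 1.1446
Step 3: grad_x = 2*5*2.3247 = 23.2474, grad_y = 2*7*1.1446 = 16.0241
  x_3 = 2.3247 - 0.02*23.2474 = 1.8598
  y_3 = 1.1446 - 0.02*16.0241 = 0.8241
Step 4: grad_x = 2*5*1.8598 = 18.5979, grad_y = 2*7*0.8241 = 11.5373
  x_4 = 1.8598 - 0.02*18.5979 = 1.4878
  y_4 = 0.8241 - 0.02*11.5373 = 0.5933
Step 5: grad_x = 2*5*1.4878 = 14.8783, grad_y = 2*7*0.5933 = 8.3069
  x_5 = 1.4878 - 0.02*14.8783 = 1.1903
  y_5 = 0.5933 - 0.02*8.3069 = 0.4272
f(1.1903, 0.4272) = 5*1.1903^2 + 7*0.4272^2 = 8.3612


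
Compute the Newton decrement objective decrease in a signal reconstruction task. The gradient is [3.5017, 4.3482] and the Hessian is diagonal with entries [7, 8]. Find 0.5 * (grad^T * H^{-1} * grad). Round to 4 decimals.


Step 1: H is diagonal, so H^(-1) * g = [0.5002, 0.5435].
Step 2: g^T H^(-1) g = sum_i g_i^2 / H_ii
  = (3.5017)^2/7 + (4.3482)^2/8
  = 1.7517 + 2.3634 = 4.1151
Step 3: Objective decrease = 0.5 * g^T H^(-1) g = 2.0575


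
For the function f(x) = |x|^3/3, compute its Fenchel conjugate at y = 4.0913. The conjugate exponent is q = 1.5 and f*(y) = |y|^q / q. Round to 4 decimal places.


The conjugate exponent q satisfies 1/p + 1/q = 1.
p = 3, so q = 3/(3 - 1) = 1.5
|y|^q = 4.0913^1.5 = 8.2755
f*(4.0913) = 8.2755 / 1.5 = 5.517


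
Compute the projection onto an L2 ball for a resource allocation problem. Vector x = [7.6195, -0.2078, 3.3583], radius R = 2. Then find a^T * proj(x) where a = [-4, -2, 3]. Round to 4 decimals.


Step 1: Compute ||x|| (intermediates to 6 decimals).
||x|| = sqrt(7.6195^2 + (-0.2078)^2 + 3.3583^2) = 8.329354
Step 2: Project.
Since ||x|| > R, scale = R/||x|| = 2/8.329354 = 0.240115, proj(x) = scale * x
proj(x) = [1.829556, -0.049896, 0.806378]
Step 3: Dot product.
a^T * proj(x) = -4*1.829556 - 2*(-0.049896) + 3*0.806378 = -4.7993


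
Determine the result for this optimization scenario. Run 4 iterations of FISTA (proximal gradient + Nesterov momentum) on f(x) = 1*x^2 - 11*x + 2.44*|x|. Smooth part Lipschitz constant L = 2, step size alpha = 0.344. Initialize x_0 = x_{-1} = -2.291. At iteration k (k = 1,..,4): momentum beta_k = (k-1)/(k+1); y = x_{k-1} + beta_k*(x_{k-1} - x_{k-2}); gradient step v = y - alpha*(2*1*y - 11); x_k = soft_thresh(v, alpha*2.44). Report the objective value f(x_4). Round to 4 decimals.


FISTA on f(x) = 1*x^2 - 11*x + 2.44*|x|
L = 2, alpha = 0.344
Iteration 1: beta = 0.0, y = -2.291 + 0.0*(-2.291 + 2.291) = -2.291
  grad(y) = -15.582, v = y - alpha*grad = 3.0692
  prox(v) = soft_thresh(3.0692, 0.8394) = 2.2298
Iteration 2: beta = 0.3333, y = 2.2298 + 0.3333*(2.2298 + 2.291) = 3.7368
  grad(y) = -3.5264, v = y - alpha*grad = 4.9499
  prox(v) = soft_thresh(4.9499, 0.8394) = 4.1105
Iteration 3: beta = 0.5, y = 4.1105 + 0.5*(4.1105 - 2.2298) = 5.0509
  grad(y) = -0.8983, v = y - alpha*grad = 5.3599
  prox(v) = soft_thresh(5.3599, 0.8394) = 4.5205
Iteration 4: beta = 0.6, y = 4.5205 + 0.6*(4.5205 - 4.1105) = 4.7665
  grad(y) = -1.467, v = y - alpha*grad = 5.2711
  prox(v) = soft_thresh(5.2711, 0.8394) = 4.4318
f(x_4) = 1*4.4318^2 - 11*4.4318 + 2.44*|4.4318| = -18.2954


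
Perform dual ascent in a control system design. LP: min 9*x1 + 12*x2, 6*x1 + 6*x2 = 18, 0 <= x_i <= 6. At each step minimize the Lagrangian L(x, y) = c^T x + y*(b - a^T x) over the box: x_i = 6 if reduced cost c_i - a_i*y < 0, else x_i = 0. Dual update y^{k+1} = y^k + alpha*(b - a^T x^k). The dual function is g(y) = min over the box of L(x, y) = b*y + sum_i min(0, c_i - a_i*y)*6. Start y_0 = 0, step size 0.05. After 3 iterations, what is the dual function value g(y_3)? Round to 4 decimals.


Dual ascent for LP: min 9*x1 + 12*x2, 6*x1 + 6*x2 = 18, 0 <= x_i <= 6
Step 1: y^k = 0.0, reduced costs: (9.0, 12.0)
  x^k = (0.0, 0.0), subgradient = b - a^T x = 18.0
  y^{k+1} = 0.0 + 0.05*18.0 = 0.9
Step 2: y^k = 0.9, reduced costs: (3.6, 6.6)
  x^k = (0.0, 0.0), subgradient = b - a^T x = 18.0
  y^{k+1} = 0.9 + 0.05*18.0 = 1.8
Step 3: y^k = 1.8, reduced costs: (-1.8, 1.2)
  x^k = (6.0, 0.0), subgradient = b - a^T x = -18.0
  y^{k+1} = 1.8 + 0.05*-18.0 = 0.9
Dual objective at y_3 = 0.9: reduced costs (3.6, 6.6), box minimizer x = (0.0, 0.0)
g(y_3) = b*y + (c1 - a1*y)*x1 + (c2 - a2*y)*x2 = 18*0.9 + 3.6*0.0 + 6.6*0.0 = 16.2 + 0.0 + 0.0 = 16.2


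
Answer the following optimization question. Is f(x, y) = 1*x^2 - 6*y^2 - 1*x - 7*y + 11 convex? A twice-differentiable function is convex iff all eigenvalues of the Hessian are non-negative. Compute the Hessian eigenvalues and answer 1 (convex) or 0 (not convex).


The Hessian of f(x,y) = 1*x^2 - 6*y^2 - 1*x - 7*y + 11 is:
H = [[2, 0], [0, -12]]
Trace = 2 - 12 = -10
Determinant = 2*-12 - (0)^2 = -24
Discriminant = (-10)^2 - 4*-24 = 196.0
Eigenvalues: lambda_1 = -12.0, lambda_2 = 2.0
The function is not convex.

0


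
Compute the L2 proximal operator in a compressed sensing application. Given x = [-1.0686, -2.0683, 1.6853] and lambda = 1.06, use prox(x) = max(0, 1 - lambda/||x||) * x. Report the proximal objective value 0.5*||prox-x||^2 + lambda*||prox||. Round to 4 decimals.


Step 1: Compute ||x||.
||x|| = 2.874
Step 2: Compute scaling factor.
scale = max(0, 1 - 1.06/2.874) = 0.6312
Step 3: prox(x) = [-0.6745, -1.3055, 1.0637]
||prox(x)|| = 1.814
Step 4: Proximal objective.
0.5*||prox-x||^2 = 0.5618
lambda*||prox|| = 1.9228
Total = 2.4847


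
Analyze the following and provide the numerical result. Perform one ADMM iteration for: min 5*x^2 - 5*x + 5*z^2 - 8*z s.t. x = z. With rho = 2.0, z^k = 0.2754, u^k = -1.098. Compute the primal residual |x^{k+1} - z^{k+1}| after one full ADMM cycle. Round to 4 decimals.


ADMM iteration with rho = 2.0, z^k = 0.2754, u^k = -1.098
Step 1: x-update.
Minimize 5*x^2 - 5*x + (2.0/2)*(x - 0.2754 - 1.098)^2
FOC: (2*5 + 2.0)*x = 5 + 2.0*(0.2754 + 1.098)
x^{k+1} = 0.6456
Step 2: z-update.
Minimize 5*z^2 - 8*z + (2.0/2)*(0.6456 - z - 1.098)^2
FOC: (2*5 + 2.0)*z = 8 + 2.0*(0.6456 - 1.098)
z^{k+1} = 0.5913
Step 3: u-update.
u^{k+1} = -1.098 + 0.6456 - 0.5913 = -1.0437
Step 4: Primal residual = |0.6456 - 0.5913| = 0.0543


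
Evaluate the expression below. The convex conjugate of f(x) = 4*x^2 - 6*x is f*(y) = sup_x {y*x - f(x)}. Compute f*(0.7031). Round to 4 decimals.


f*(y) = sup_x {y*x - a*x^2 - b*x} = sup_x {(y-b)*x - a*x^2}
FOC: (y - b) - 2a*x = 0 => x* = (y - b)/(2a)
x* = (0.7031 + 6)/(2*4) = 0.8379
f*(0.7031) = (y-b)^2/(4a) = (0.7031 + 6)^2/(4*4)
= 44.9315/16 = 2.8082


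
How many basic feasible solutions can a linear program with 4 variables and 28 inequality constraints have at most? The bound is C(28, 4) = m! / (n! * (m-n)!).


Each vertex corresponds to some choice of n active constraints out of m, so the number of vertices is at most C(m, n) = m! / (n!(m-n)!).
m = 28, n = 4
Numerator: 28 * 27 * 26 * 25
Denominator: 4! = 24
C(28, 4) = 20475


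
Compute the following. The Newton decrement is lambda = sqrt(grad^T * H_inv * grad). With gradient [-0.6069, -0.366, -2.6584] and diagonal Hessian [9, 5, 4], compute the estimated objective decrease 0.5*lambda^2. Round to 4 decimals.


Step 1: H is diagonal, so H^(-1) * g = [-0.0674, -0.0732, -0.6646].
Step 2: g^T H^(-1) g = sum_i g_i^2 / H_ii
  = (-0.6069)^2/9 + (-0.366)^2/5 + (-2.6584)^2/4
  = 0.0409 + 0.0268 + 1.7668 = 1.8345
Step 3: Objective decrease = 0.5 * g^T H^(-1) g = 0.9172


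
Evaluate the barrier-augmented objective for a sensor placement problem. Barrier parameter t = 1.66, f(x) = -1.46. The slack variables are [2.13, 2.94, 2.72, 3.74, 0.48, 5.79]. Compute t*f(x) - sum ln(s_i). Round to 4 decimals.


Step 1: Compute log-barrier.
ln values: [0.7561, 1.0784, 1.0006, 1.3191, -0.734, 1.7561]
phi = -(0.7561 + 1.0784 + 1.0006 + 1.3191 - 0.734 + 1.7561) = -5.1764
Step 2: Compute augmented objective.
t*f(x) = 1.66*-1.46 = -2.4236
Total = -2.4236 - 5.1764 = -7.6


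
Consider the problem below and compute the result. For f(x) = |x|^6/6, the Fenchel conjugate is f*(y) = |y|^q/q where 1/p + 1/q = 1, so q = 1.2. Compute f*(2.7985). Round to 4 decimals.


The conjugate exponent q satisfies 1/p + 1/q = 1.
p = 6, so q = 6/(6 - 1) = 1.2
|y|^q = 2.7985^1.2 = 3.438
f*(2.7985) = 3.438 / 1.2 = 2.865


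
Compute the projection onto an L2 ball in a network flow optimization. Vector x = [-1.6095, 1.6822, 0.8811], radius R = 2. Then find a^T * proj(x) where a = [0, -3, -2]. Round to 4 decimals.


Step 1: Compute ||x|| (intermediates to 6 decimals).
||x|| = sqrt((-1.6095)^2 + 1.6822^2 + 0.8811^2) = 2.489302
Step 2: Project.
Since ||x|| > R, scale = R/||x|| = 2/2.489302 = 0.803438, proj(x) = scale * x
proj(x) = [-1.293133, 1.351543, 0.707909]
Step 3: Dot product.
a^T * proj(x) = 0*(-1.293133) - 3*1.351543 - 2*0.707909 = -5.4704


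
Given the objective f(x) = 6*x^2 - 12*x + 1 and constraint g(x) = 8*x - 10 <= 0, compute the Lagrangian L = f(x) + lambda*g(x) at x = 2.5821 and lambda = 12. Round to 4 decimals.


Step 1: Evaluate f(x).
f(2.5821) = 6*2.5821^2 - 12*2.5821 + 1 = 10.0182
Step 2: Evaluate g(x).
g(2.5821) = 8*2.5821 - 10 = 10.6568
Step 3: Compute Lagrangian.
L = 10.0182 + 12*10.6568 = 137.8998


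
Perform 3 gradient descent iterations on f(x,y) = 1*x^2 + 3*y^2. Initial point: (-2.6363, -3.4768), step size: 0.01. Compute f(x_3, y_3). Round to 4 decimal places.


Gradient descent on f(x,y) = 1*x^2 + 3*y^2.
Starting point: (-2.6363, -3.4768), alpha = 0.01
Step 1: grad_x = 2*1*-2.6363 = -5.2726, grad_y = 2*3*-3.4768 = -20.8608
  x_1 = -2.6363 - 0.01*-5.2726 = -2.5836
  y_1 = -3.4768 - 0.01*-20.8608 = -3.2682
Step 2: grad_x = 2*1*-2.5836 = -5.1671, grad_y = 2*3*-3.2682 = -19.6092
  x_2 = -2.5836 - 0.01*-5.1671 = -2.5319
  y_2 = -3.2682 - 0.01*-19.6092 = -3.0721
Step 3: grad_x = 2*1*-2.5319 = -5.0638, grad_y = 2*3*-3.0721 = -18.4326
  x_3 = -2.5319 - 0.01*-5.0638 = -2.4813
  y_3 = -3.0721 - 0.01*-18.4326 = -2.8878
f(-2.4813, -2.8878) = 1*(-2.4813)^2 + 3*(-2.8878)^2 = 31.1744


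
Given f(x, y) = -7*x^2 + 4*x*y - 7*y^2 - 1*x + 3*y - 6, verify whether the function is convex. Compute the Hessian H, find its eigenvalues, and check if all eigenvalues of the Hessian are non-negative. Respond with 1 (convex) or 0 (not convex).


The Hessian of f(x,y) = -7*x^2 + 4*x*y - 7*y^2 - 1*x + 3*y - 6 is:
H = [[-14, 4], [4, -14]]
Trace = -14 - 14 = -28
Determinant = -14*-14 - (4)^2 = 180
Discriminant = (-28)^2 - 4*180 = 64.0
Eigenvalues: lambda_1 = -18.0, lambda_2 = -10.0
The function is not convex.

0
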